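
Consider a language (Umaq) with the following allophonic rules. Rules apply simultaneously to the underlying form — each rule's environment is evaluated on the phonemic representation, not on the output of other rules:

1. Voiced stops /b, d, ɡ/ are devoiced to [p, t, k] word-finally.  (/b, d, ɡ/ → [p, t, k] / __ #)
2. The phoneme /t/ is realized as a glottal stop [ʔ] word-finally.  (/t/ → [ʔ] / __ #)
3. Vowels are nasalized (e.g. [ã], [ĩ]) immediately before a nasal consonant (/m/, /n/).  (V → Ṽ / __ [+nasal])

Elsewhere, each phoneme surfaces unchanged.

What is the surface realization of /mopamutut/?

/m/ (word-initial): no rule targets it → [m].
/o/ — between /m/ and /p/; rule 3 does not apply here → [o].
/p/ stays [p].
/a/ (between /p/ and /m/): before a nasal consonant, so rule 3 applies → [ã].
/m/ (between /a/ and /u/): no rule targets it → [m].
/u/ (between /m/ and /t/) fails the environment for rule 3, so it stays [u].
/t/ — between /u/ and /u/; rule 2 does not apply here → [t].
/u/ (between /t/ and /t/): rule 3 targets it, but not before a nasal consonant → unchanged [u].
/t/ (word-final) occurs word-finally → [ʔ] by rule 2.

[mopãmutuʔ]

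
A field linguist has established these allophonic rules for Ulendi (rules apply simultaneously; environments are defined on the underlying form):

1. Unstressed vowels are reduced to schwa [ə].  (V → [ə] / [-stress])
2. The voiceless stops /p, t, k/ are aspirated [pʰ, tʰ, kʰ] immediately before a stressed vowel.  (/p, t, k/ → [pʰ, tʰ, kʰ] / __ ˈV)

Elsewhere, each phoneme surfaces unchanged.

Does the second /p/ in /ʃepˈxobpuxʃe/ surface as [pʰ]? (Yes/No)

/p/ (between /b/ and /u/) is in the target of rule 2 but the environment (immediately before a stressed vowel) is not met → [p].
The actual realization is [p], not [pʰ].

No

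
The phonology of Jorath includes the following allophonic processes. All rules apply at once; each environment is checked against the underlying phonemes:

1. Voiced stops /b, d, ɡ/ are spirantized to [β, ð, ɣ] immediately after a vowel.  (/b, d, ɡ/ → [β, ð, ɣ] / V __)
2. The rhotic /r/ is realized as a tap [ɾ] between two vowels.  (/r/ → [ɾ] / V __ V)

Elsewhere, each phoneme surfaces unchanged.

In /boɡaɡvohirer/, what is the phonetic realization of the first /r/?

[ɾ]

Rule 2 applies to /r/ (between /i/ and /e/: between two vowels) → [ɾ].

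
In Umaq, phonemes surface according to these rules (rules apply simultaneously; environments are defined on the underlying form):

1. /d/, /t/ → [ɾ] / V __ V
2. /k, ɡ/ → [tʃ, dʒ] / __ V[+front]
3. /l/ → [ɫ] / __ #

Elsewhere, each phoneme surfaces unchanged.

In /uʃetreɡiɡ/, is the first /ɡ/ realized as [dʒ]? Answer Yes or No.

Yes

/ɡ/ (between /e/ and /i/) occurs before a front vowel → [dʒ] by rule 2.
The actual realization is [dʒ], which matches [dʒ].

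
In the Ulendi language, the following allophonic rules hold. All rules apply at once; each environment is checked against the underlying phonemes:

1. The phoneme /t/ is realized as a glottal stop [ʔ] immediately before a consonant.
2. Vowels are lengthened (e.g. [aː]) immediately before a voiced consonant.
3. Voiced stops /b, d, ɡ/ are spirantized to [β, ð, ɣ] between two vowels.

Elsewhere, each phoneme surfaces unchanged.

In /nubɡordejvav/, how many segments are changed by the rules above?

4

Segments that undergo a rule: /u/ → [uː] (rule 2); /o/ → [oː] (rule 2); /e/ → [eː] (rule 2); /a/ → [aː] (rule 2).
All other segments surface unchanged.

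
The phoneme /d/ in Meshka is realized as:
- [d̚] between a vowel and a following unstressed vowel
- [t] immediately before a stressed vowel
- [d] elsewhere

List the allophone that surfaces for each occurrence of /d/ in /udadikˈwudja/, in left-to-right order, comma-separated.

Occurrence 1 (position 2): between a vowel and a following unstressed vowel → [d̚].
Occurrence 2 (position 4): between a vowel and a following unstressed vowel → [d̚].
Occurrence 3 (position 9): no conditioning environment matches → elsewhere allophone [d].

[d̚], [d̚], [d]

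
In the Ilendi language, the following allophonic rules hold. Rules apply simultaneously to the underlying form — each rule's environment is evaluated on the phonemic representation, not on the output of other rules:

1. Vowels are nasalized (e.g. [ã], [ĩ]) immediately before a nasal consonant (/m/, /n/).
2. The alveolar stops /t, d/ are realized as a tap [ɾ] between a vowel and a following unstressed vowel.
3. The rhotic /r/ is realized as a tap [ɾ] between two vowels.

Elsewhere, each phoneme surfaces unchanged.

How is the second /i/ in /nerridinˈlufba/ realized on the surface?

[ĩ]

/i/ (between /d/ and /n/) occurs before a nasal consonant → [ĩ] by rule 1.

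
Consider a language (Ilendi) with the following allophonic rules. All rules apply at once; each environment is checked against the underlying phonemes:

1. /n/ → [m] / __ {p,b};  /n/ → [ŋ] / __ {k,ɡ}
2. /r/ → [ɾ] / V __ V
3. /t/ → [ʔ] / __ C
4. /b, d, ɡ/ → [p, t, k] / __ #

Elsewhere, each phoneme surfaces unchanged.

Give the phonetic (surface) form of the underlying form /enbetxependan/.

/e/ — not in any rule's target class → [e].
/n/ (between /e/ and /b/) occurs before a labial or velar stop → [m] by rule 1.
/b/ — between /n/ and /e/; rule 4 does not apply here → [b].
/e/ stays [e].
/t/ (between /e/ and /x/) occurs immediately before a consonant → [ʔ] by rule 3.
/x/ stays [x].
/e/ — not in any rule's target class → [e].
/p/ (between /e/ and /e/): no rule targets it → [p].
/e/ (between /p/ and /n/): no rule targets it → [e].
/n/ (between /e/ and /d/): rule 1 targets it, but not before a labial or velar stop → unchanged [n].
/d/ (between /n/ and /a/) fails the environment for rule 4, so it stays [d].
/a/ — not in any rule's target class → [a].
/n/ (word-final): rule 1 targets it, but not before a labial or velar stop → unchanged [n].

[embeʔxependan]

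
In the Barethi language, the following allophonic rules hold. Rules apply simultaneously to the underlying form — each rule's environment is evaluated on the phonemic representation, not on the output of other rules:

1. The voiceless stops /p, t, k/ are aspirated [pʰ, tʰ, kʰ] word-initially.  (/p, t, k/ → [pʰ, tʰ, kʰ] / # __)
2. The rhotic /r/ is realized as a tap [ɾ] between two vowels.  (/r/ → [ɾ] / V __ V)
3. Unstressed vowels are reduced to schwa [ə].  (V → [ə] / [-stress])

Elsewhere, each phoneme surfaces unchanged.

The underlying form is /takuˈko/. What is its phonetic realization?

[tʰəkəˈko]

/t/ — word-initial, word-initially — surfaces as [tʰ] (rule 1).
/a/ — between /t/ and /k/, in an unstressed syllable — surfaces as [ə] (rule 3).
/k/ (between /a/ and /u/) is in the target of rule 1 but the environment (word-initially) is not met → [k].
/u/ (between /k/ and /k/): in an unstressed syllable, so rule 3 applies → [ə].
/k/ (between /u/ and /o/): rule 1 targets it, but not word-initially → unchanged [k].
/o/ — word-final; rule 3 does not apply here → [o].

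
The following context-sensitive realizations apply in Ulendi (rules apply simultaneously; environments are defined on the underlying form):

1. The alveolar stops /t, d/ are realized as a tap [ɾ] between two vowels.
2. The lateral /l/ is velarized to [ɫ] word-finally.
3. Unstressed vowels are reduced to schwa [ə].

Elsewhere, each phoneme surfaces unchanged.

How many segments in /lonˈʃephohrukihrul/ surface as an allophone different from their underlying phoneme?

Segments that undergo a rule: /o/ → [ə] (rule 3); /o/ → [ə] (rule 3); /u/ → [ə] (rule 3); /i/ → [ə] (rule 3); /u/ → [ə] (rule 3); /l/ → [ɫ] (rule 2).
All other segments surface unchanged.

6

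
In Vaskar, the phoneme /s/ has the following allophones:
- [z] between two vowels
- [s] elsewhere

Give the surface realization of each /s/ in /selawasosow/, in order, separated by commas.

[s], [z], [z]

Occurrence 1 (position 1): no conditioning environment matches → elsewhere allophone [s].
Occurrence 2 (position 7): between two vowels → [z].
Occurrence 3 (position 9): between two vowels → [z].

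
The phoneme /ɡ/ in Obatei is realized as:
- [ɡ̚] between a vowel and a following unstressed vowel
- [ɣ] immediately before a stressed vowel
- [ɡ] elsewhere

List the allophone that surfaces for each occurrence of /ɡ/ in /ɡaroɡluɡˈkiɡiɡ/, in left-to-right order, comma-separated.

Occurrence 1 (position 1): no conditioning environment matches → elsewhere allophone [ɡ].
Occurrence 2 (position 5): no conditioning environment matches → elsewhere allophone [ɡ].
Occurrence 3 (position 8): no conditioning environment matches → elsewhere allophone [ɡ].
Occurrence 4 (position 11): between a vowel and a following unstressed vowel → [ɡ̚].
Occurrence 5 (position 13): no conditioning environment matches → elsewhere allophone [ɡ].

[ɡ], [ɡ], [ɡ], [ɡ̚], [ɡ]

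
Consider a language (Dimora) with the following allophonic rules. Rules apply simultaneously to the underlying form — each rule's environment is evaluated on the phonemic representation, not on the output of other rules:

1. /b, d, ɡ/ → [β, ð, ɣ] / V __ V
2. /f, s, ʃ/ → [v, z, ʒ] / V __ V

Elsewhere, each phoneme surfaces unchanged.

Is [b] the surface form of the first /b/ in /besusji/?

Yes

/b/ — word-initial; rule 1 does not apply here → [b].
The actual realization is [b], which matches [b].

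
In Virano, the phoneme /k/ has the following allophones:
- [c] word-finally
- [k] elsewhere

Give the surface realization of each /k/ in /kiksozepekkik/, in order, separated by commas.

[k], [k], [k], [k], [c]

Occurrence 1 (position 1): no conditioning environment matches → elsewhere allophone [k].
Occurrence 2 (position 3): no conditioning environment matches → elsewhere allophone [k].
Occurrence 3 (position 10): no conditioning environment matches → elsewhere allophone [k].
Occurrence 4 (position 11): no conditioning environment matches → elsewhere allophone [k].
Occurrence 5 (position 13): word-finally → [c].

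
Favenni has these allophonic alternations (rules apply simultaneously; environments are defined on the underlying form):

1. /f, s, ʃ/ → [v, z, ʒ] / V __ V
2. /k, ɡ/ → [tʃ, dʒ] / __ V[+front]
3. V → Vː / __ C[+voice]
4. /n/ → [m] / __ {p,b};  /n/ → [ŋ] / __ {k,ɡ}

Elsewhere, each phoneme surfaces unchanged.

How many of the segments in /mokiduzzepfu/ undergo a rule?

3

Segments that undergo a rule: /k/ → [tʃ] (rule 2); /i/ → [iː] (rule 3); /u/ → [uː] (rule 3).
All other segments surface unchanged.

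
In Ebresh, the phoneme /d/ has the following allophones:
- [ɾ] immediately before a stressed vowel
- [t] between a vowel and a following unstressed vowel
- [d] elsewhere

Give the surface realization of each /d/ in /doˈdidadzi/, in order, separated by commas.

[d], [ɾ], [t], [d]

Occurrence 1 (position 1): no conditioning environment matches → elsewhere allophone [d].
Occurrence 2 (position 3): immediately before a stressed vowel → [ɾ].
Occurrence 3 (position 5): between a vowel and a following unstressed vowel → [t].
Occurrence 4 (position 7): no conditioning environment matches → elsewhere allophone [d].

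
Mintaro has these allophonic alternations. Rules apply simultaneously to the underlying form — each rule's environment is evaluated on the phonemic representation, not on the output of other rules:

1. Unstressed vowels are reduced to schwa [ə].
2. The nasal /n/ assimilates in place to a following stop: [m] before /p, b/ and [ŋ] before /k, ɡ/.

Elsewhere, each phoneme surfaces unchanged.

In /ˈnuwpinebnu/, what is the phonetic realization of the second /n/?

/n/ (between /i/ and /e/) fails the environment for rule 2, so it stays [n].

[n]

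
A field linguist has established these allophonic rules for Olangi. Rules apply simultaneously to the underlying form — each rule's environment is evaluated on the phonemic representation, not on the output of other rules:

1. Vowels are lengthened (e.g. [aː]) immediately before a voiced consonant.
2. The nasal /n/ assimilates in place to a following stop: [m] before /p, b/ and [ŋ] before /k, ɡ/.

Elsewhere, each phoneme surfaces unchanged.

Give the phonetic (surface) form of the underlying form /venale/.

/v/ — not in any rule's target class → [v].
/e/ — between /v/ and /n/, before a voiced consonant — surfaces as [eː] (rule 1).
/n/ (between /e/ and /a/) is in the target of rule 2 but the environment (before a labial or velar stop) is not met → [n].
/a/ meets the environment for rule 1 (before a voiced consonant) → [aː].
/l/ stays [l].
/e/ — word-final; rule 1 does not apply here → [e].

[veːnaːle]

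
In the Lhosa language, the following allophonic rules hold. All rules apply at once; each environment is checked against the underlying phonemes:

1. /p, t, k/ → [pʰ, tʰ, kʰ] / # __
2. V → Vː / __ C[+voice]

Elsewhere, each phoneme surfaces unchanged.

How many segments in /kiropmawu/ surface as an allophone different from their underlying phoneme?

3

Segments that undergo a rule: /k/ → [kʰ] (rule 1); /i/ → [iː] (rule 2); /a/ → [aː] (rule 2).
All other segments surface unchanged.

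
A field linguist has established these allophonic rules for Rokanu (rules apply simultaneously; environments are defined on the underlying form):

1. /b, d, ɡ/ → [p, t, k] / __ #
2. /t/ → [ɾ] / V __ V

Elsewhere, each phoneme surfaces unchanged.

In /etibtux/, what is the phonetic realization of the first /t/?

/t/ (between /e/ and /i/): between two vowels, so rule 2 applies → [ɾ].

[ɾ]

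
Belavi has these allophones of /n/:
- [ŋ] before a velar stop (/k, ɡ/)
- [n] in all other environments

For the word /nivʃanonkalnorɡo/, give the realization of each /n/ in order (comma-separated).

Occurrence 1 (position 1): no conditioning environment matches → elsewhere allophone [n].
Occurrence 2 (position 6): no conditioning environment matches → elsewhere allophone [n].
Occurrence 3 (position 8): before a velar stop → [ŋ].
Occurrence 4 (position 12): no conditioning environment matches → elsewhere allophone [n].

[n], [n], [ŋ], [n]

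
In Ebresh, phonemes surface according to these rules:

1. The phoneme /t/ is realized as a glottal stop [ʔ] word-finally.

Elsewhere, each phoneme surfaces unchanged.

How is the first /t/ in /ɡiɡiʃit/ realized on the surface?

[ʔ]

Rule 1 applies to /t/ (word-final: word-finally) → [ʔ].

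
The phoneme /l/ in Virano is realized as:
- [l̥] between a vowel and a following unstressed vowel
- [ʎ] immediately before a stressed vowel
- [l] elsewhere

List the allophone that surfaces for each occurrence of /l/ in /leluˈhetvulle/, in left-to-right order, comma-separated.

[l], [l̥], [l], [l]

Occurrence 1 (position 1): no conditioning environment matches → elsewhere allophone [l].
Occurrence 2 (position 3): between a vowel and a following unstressed vowel → [l̥].
Occurrence 3 (position 10): no conditioning environment matches → elsewhere allophone [l].
Occurrence 4 (position 11): no conditioning environment matches → elsewhere allophone [l].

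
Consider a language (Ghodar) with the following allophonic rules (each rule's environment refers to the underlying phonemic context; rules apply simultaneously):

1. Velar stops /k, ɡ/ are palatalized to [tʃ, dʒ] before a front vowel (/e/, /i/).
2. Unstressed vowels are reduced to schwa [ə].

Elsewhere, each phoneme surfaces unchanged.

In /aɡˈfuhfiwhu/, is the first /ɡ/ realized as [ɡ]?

Yes

/ɡ/ — between /a/ and /f/; rule 1 does not apply here → [ɡ].
The actual realization is [ɡ], which matches [ɡ].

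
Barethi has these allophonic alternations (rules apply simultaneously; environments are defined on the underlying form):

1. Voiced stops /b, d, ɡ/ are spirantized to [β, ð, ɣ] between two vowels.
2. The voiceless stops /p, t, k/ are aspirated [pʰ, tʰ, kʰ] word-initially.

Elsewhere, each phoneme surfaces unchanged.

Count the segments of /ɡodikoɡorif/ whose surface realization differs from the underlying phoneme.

Segments that undergo a rule: /d/ → [ð] (rule 1); /ɡ/ → [ɣ] (rule 1).
All other segments surface unchanged.

2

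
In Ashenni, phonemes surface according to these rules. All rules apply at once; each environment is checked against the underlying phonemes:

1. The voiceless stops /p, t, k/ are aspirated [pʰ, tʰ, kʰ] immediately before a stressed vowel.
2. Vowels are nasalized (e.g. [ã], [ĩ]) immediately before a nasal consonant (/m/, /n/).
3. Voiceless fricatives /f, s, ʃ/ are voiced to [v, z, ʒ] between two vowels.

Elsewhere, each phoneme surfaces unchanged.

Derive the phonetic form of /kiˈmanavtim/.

/k/ (word-initial): rule 1 targets it, but not immediately before a stressed vowel → unchanged [k].
/i/ (between /k/ and /m/) occurs before a nasal consonant → [ĩ] by rule 2.
/a/ — between /m/ and /n/, before a nasal consonant — surfaces as [ã] (rule 2).
/a/ (between /n/ and /v/): rule 2 targets it, but not before a nasal consonant → unchanged [a].
/t/ (between /v/ and /i/) is in the target of rule 1 but the environment (immediately before a stressed vowel) is not met → [t].
/i/ — between /t/ and /m/, before a nasal consonant — surfaces as [ĩ] (rule 2).

[kĩˈmãnavtĩm]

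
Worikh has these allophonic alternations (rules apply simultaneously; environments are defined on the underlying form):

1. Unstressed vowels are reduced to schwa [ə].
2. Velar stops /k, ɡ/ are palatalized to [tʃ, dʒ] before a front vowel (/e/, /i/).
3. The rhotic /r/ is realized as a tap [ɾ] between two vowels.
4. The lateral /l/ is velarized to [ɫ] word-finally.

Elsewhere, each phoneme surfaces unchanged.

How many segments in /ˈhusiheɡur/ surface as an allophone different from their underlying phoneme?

3

Segments that undergo a rule: /i/ → [ə] (rule 1); /e/ → [ə] (rule 1); /u/ → [ə] (rule 1).
All other segments surface unchanged.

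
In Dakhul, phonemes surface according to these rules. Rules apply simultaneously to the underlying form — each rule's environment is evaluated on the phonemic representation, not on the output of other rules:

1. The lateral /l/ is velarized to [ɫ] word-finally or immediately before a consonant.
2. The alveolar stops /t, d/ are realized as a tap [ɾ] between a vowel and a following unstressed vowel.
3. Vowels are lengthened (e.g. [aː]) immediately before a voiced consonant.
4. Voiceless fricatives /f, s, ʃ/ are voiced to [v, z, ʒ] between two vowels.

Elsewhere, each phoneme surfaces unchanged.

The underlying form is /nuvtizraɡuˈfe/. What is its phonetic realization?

/n/ (word-initial) is unaffected → [n].
/u/ (between /n/ and /v/): before a voiced consonant, so rule 3 applies → [uː].
/v/ stays [v].
/t/ (between /v/ and /i/) fails the environment for rule 2, so it stays [t].
Rule 3 applies to /i/ (between /t/ and /z/: before a voiced consonant) → [iː].
/z/ stays [z].
/r/ (between /z/ and /a/) is unaffected → [r].
/a/ (between /r/ and /ɡ/) occurs before a voiced consonant → [aː] by rule 3.
/ɡ/ stays [ɡ].
/u/ (between /ɡ/ and /f/): rule 3 targets it, but not before a voiced consonant → unchanged [u].
/f/ (between /u/ and /e/): between two vowels, so rule 4 applies → [v].
/e/ (word-final): rule 3 targets it, but not before a voiced consonant → unchanged [e].

[nuːvtiːzraːɡuˈve]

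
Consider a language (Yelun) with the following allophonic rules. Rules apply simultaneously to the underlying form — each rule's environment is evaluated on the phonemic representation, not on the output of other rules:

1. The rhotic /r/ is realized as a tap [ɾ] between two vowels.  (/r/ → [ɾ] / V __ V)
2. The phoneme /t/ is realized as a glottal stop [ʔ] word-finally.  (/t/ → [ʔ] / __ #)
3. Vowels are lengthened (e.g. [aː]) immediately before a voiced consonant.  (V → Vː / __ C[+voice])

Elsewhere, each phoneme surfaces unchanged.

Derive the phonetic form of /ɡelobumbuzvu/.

[ɡeːloːbuːmbuːzvu]

/ɡ/ (word-initial) is unaffected → [ɡ].
/e/ (between /ɡ/ and /l/): before a voiced consonant, so rule 3 applies → [eː].
/l/ stays [l].
/o/ — between /l/ and /b/, before a voiced consonant — surfaces as [oː] (rule 3).
/b/ (between /o/ and /u/): no rule targets it → [b].
/u/ — between /b/ and /m/, before a voiced consonant — surfaces as [uː] (rule 3).
/m/ — not in any rule's target class → [m].
/b/ — not in any rule's target class → [b].
/u/ (between /b/ and /z/) occurs before a voiced consonant → [uː] by rule 3.
/z/ stays [z].
/v/ stays [v].
/u/ (word-final) fails the environment for rule 3, so it stays [u].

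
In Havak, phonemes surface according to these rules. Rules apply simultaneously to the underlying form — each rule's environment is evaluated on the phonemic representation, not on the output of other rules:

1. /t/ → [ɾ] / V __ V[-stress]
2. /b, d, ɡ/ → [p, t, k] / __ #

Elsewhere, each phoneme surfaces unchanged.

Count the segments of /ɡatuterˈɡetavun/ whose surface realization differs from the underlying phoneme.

Segments that undergo a rule: /t/ → [ɾ] (rule 1); /t/ → [ɾ] (rule 1); /t/ → [ɾ] (rule 1).
All other segments surface unchanged.

3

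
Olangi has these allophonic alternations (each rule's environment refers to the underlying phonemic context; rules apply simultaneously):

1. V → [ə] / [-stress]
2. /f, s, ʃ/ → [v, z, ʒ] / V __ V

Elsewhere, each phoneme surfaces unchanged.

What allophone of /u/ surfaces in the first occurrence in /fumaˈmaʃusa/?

[ə]

/u/ (between /f/ and /m/): in an unstressed syllable, so rule 1 applies → [ə].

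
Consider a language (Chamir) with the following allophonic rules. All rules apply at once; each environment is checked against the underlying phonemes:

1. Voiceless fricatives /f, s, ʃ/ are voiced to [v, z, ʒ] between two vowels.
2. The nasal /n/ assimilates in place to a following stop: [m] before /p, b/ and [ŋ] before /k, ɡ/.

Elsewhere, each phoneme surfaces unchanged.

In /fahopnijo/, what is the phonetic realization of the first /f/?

[f]

/f/ — word-initial; rule 1 does not apply here → [f].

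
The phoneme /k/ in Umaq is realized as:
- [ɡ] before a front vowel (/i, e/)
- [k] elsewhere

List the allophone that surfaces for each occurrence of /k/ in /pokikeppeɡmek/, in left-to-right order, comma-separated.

Occurrence 1 (position 3): before a front vowel (/i, e/) → [ɡ].
Occurrence 2 (position 5): before a front vowel (/i, e/) → [ɡ].
Occurrence 3 (position 13): no conditioning environment matches → elsewhere allophone [k].

[ɡ], [ɡ], [k]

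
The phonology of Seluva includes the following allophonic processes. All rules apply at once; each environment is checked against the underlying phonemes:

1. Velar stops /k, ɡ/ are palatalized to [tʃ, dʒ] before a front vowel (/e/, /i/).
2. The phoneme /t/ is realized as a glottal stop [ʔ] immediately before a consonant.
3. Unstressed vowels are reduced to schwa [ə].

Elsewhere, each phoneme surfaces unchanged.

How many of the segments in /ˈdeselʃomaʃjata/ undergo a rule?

Segments that undergo a rule: /e/ → [ə] (rule 3); /o/ → [ə] (rule 3); /a/ → [ə] (rule 3); /a/ → [ə] (rule 3); /a/ → [ə] (rule 3).
All other segments surface unchanged.

5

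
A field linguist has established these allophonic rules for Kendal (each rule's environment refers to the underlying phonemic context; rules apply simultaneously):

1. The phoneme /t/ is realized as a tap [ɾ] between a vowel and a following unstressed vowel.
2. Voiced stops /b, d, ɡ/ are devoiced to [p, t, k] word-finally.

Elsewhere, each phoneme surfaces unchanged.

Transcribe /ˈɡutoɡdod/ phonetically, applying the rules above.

[ˈɡuɾoɡdot]

/ɡ/ (word-initial) is in the target of rule 2 but the environment (word-finally) is not met → [ɡ].
/u/ — not in any rule's target class → [u].
/t/ (between /u/ and /o/) occurs between a vowel and a following unstressed vowel → [ɾ] by rule 1.
/o/ — not in any rule's target class → [o].
/ɡ/ (between /o/ and /d/) fails the environment for rule 2, so it stays [ɡ].
/d/ — between /ɡ/ and /o/; rule 2 does not apply here → [d].
/o/ (between /d/ and /d/) is unaffected → [o].
/d/ (word-final): word-finally, so rule 2 applies → [t].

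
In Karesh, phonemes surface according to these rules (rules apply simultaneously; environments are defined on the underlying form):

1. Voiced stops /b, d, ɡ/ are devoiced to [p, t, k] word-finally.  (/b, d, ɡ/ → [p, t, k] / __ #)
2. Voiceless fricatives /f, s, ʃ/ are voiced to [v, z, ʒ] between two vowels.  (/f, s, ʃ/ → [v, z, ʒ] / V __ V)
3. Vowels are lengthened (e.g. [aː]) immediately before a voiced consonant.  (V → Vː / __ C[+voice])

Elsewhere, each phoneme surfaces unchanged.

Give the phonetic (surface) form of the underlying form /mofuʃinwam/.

/m/ — not in any rule's target class → [m].
/o/ (between /m/ and /f/): rule 3 targets it, but not before a voiced consonant → unchanged [o].
/f/ — between /o/ and /u/, between two vowels — surfaces as [v] (rule 2).
/u/ (between /f/ and /ʃ/): rule 3 targets it, but not before a voiced consonant → unchanged [u].
Rule 2 applies to /ʃ/ (between /u/ and /i/: between two vowels) → [ʒ].
/i/ — between /ʃ/ and /n/, before a voiced consonant — surfaces as [iː] (rule 3).
/n/ (between /i/ and /w/) is unaffected → [n].
/w/ (between /n/ and /a/) is unaffected → [w].
/a/ (between /w/ and /m/): before a voiced consonant, so rule 3 applies → [aː].
/m/ (word-final) is unaffected → [m].

[movuʒiːnwaːm]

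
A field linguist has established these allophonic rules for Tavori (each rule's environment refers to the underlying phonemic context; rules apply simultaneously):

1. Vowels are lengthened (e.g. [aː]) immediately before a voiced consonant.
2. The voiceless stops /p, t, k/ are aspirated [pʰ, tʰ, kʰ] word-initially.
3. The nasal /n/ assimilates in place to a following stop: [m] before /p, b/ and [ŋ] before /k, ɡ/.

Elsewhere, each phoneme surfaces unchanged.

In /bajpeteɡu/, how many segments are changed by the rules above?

2

Segments that undergo a rule: /a/ → [aː] (rule 1); /e/ → [eː] (rule 1).
All other segments surface unchanged.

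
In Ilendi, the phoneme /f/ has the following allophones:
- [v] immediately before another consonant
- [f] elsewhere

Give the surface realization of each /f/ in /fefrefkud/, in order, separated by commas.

[f], [v], [v]

Occurrence 1 (position 1): no conditioning environment matches → elsewhere allophone [f].
Occurrence 2 (position 3): immediately before another consonant → [v].
Occurrence 3 (position 6): immediately before another consonant → [v].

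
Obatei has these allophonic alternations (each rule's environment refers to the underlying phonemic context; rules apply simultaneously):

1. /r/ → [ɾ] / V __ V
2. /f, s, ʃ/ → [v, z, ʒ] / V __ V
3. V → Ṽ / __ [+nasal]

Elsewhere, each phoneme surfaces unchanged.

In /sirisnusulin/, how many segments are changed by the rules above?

3

Segments that undergo a rule: /r/ → [ɾ] (rule 1); /s/ → [z] (rule 2); /i/ → [ĩ] (rule 3).
All other segments surface unchanged.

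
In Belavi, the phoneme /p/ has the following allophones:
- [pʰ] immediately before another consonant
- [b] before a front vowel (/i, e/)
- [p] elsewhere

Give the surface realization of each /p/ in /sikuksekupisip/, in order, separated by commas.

[b], [p]

Occurrence 1 (position 10): before a front vowel (/i, e/) → [b].
Occurrence 2 (position 14): no conditioning environment matches → elsewhere allophone [p].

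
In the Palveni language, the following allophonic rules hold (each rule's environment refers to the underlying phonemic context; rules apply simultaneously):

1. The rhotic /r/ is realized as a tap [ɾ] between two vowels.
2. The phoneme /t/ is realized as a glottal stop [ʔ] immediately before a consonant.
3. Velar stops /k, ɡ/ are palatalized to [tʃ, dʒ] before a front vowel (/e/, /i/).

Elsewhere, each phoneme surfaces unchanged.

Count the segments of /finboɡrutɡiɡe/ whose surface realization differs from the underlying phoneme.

3

Segments that undergo a rule: /t/ → [ʔ] (rule 2); /ɡ/ → [dʒ] (rule 3); /ɡ/ → [dʒ] (rule 3).
All other segments surface unchanged.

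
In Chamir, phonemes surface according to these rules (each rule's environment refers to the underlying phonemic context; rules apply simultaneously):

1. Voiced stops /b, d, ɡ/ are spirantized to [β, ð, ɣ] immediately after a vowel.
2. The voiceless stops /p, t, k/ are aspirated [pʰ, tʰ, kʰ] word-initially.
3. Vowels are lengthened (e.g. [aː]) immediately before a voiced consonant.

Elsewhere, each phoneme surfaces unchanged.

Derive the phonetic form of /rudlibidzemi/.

Rule 3 applies to /u/ (between /r/ and /d/: before a voiced consonant) → [uː].
Rule 1 applies to /d/ (between /u/ and /l/: immediately after a vowel) → [ð].
/i/ (between /l/ and /b/): before a voiced consonant, so rule 3 applies → [iː].
/b/ (between /i/ and /i/) occurs immediately after a vowel → [β] by rule 1.
/i/ (between /b/ and /d/) occurs before a voiced consonant → [iː] by rule 3.
/d/ (between /i/ and /z/) occurs immediately after a vowel → [ð] by rule 1.
/e/ (between /z/ and /m/) occurs before a voiced consonant → [eː] by rule 3.
/i/ (word-final) is in the target of rule 3 but the environment (before a voiced consonant) is not met → [i].

[ruːðliːβiːðzeːmi]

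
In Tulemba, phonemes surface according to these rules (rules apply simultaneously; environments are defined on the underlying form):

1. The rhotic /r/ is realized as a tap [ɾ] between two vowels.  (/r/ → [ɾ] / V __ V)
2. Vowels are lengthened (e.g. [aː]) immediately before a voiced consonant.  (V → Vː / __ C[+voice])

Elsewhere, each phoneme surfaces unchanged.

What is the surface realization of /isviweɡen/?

[isviːweːɡeːn]

/i/ (word-initial) fails the environment for rule 2, so it stays [i].
/s/ — not in any rule's target class → [s].
/v/ (between /s/ and /i/): no rule targets it → [v].
Rule 2 applies to /i/ (between /v/ and /w/: before a voiced consonant) → [iː].
/w/ — not in any rule's target class → [w].
/e/ (between /w/ and /ɡ/): before a voiced consonant, so rule 2 applies → [eː].
/ɡ/ — not in any rule's target class → [ɡ].
/e/ — between /ɡ/ and /n/, before a voiced consonant — surfaces as [eː] (rule 2).
/n/ — not in any rule's target class → [n].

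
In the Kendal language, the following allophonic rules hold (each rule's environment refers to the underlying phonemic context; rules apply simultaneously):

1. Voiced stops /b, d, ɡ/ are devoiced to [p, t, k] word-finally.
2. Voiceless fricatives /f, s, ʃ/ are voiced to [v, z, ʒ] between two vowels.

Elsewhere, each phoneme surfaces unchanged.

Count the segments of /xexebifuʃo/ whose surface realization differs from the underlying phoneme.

2

Segments that undergo a rule: /f/ → [v] (rule 2); /ʃ/ → [ʒ] (rule 2).
All other segments surface unchanged.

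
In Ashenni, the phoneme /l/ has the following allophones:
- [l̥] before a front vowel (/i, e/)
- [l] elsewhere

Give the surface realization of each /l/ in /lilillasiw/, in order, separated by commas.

Occurrence 1 (position 1): before a front vowel (/i, e/) → [l̥].
Occurrence 2 (position 3): before a front vowel (/i, e/) → [l̥].
Occurrence 3 (position 5): no conditioning environment matches → elsewhere allophone [l].
Occurrence 4 (position 6): no conditioning environment matches → elsewhere allophone [l].

[l̥], [l̥], [l], [l]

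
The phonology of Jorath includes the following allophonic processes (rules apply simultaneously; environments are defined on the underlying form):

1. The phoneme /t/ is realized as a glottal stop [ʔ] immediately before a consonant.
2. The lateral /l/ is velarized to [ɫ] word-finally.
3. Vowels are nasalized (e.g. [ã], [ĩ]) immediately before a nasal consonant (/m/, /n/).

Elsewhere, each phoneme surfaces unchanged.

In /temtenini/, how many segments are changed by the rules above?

Segments that undergo a rule: /e/ → [ẽ] (rule 3); /e/ → [ẽ] (rule 3); /i/ → [ĩ] (rule 3).
All other segments surface unchanged.

3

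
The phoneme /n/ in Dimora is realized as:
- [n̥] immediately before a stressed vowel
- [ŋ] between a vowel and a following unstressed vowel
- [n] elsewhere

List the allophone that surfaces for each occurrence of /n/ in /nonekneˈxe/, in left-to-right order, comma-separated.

[n], [ŋ], [n]

Occurrence 1 (position 1): no conditioning environment matches → elsewhere allophone [n].
Occurrence 2 (position 3): between a vowel and a following unstressed vowel → [ŋ].
Occurrence 3 (position 6): no conditioning environment matches → elsewhere allophone [n].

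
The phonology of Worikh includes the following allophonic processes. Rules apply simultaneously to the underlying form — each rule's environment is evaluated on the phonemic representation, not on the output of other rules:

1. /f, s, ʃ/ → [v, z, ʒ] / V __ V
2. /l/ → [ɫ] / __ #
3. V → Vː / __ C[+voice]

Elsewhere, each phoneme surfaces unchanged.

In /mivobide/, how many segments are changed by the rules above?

3

Segments that undergo a rule: /i/ → [iː] (rule 3); /o/ → [oː] (rule 3); /i/ → [iː] (rule 3).
All other segments surface unchanged.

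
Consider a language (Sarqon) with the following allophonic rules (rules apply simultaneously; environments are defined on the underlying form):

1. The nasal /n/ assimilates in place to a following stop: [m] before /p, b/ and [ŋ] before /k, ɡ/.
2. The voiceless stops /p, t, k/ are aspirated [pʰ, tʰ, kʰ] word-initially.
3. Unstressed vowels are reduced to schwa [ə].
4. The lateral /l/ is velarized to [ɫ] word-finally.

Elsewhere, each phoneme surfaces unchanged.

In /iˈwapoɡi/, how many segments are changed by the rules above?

3

Segments that undergo a rule: /i/ → [ə] (rule 3); /o/ → [ə] (rule 3); /i/ → [ə] (rule 3).
All other segments surface unchanged.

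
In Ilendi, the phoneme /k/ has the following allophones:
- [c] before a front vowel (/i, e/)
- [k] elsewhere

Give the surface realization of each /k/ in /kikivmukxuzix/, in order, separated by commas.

Occurrence 1 (position 1): before a front vowel → [c].
Occurrence 2 (position 3): before a front vowel → [c].
Occurrence 3 (position 8): no conditioning environment matches → elsewhere allophone [k].

[c], [c], [k]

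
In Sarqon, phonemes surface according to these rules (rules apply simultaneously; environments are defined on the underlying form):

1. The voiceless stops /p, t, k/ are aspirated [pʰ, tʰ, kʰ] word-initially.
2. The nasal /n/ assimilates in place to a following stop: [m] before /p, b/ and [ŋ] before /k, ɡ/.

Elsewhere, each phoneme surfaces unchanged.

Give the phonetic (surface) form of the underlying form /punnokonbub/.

[pʰunnokombub]

/p/ — word-initial, word-initially — surfaces as [pʰ] (rule 1).
/u/ (between /p/ and /n/) is unaffected → [u].
/n/ — between /u/ and /n/; rule 2 does not apply here → [n].
/n/ (between /n/ and /o/) is in the target of rule 2 but the environment (before a labial or velar stop) is not met → [n].
/o/ — not in any rule's target class → [o].
/k/ — between /o/ and /o/; rule 1 does not apply here → [k].
/o/ (between /k/ and /n/): no rule targets it → [o].
Rule 2 applies to /n/ (between /o/ and /b/: before a labial or velar stop) → [m].
/b/ — not in any rule's target class → [b].
/u/ — not in any rule's target class → [u].
/b/ — not in any rule's target class → [b].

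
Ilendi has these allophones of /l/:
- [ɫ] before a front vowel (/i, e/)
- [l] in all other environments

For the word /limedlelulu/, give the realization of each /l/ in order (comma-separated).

[ɫ], [ɫ], [l], [l]

Occurrence 1 (position 1): before a front vowel (/i, e/) → [ɫ].
Occurrence 2 (position 6): before a front vowel (/i, e/) → [ɫ].
Occurrence 3 (position 8): no conditioning environment matches → elsewhere allophone [l].
Occurrence 4 (position 10): no conditioning environment matches → elsewhere allophone [l].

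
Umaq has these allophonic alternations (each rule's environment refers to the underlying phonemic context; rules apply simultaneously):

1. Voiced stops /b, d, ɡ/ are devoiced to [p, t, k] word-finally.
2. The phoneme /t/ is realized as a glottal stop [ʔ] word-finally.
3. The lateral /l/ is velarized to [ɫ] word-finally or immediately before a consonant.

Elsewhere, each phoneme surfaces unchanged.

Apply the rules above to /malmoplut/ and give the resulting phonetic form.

[maɫmopluʔ]

/m/ stays [m].
/a/ (between /m/ and /l/) is unaffected → [a].
/l/ (between /a/ and /m/) occurs word-finally or immediately before a consonant → [ɫ] by rule 3.
/m/ (between /l/ and /o/): no rule targets it → [m].
/o/ — not in any rule's target class → [o].
/p/ (between /o/ and /l/): no rule targets it → [p].
/l/ (between /p/ and /u/) is in the target of rule 3 but the environment (word-finally or immediately before a consonant) is not met → [l].
/u/ — not in any rule's target class → [u].
/t/ (word-final): word-finally, so rule 2 applies → [ʔ].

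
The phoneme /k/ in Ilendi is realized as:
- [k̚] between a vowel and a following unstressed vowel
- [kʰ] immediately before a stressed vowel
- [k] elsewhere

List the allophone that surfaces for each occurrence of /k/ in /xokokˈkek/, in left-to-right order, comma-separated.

Occurrence 1 (position 3): between a vowel and a following unstressed vowel → [k̚].
Occurrence 2 (position 5): no conditioning environment matches → elsewhere allophone [k].
Occurrence 3 (position 6): immediately before a stressed vowel → [kʰ].
Occurrence 4 (position 8): no conditioning environment matches → elsewhere allophone [k].

[k̚], [k], [kʰ], [k]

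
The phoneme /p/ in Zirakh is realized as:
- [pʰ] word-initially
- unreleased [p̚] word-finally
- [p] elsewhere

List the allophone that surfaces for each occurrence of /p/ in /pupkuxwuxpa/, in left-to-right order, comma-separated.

Occurrence 1 (position 1): word-initially → [pʰ].
Occurrence 2 (position 3): no conditioning environment matches → elsewhere allophone [p].
Occurrence 3 (position 10): no conditioning environment matches → elsewhere allophone [p].

[pʰ], [p], [p]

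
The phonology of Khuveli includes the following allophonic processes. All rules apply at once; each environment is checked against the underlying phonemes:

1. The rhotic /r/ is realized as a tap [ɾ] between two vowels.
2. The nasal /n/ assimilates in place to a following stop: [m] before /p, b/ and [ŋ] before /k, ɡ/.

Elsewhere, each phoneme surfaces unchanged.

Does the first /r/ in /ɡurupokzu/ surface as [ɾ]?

Yes

/r/ (between /u/ and /u/): between two vowels, so rule 1 applies → [ɾ].
The actual realization is [ɾ], which matches [ɾ].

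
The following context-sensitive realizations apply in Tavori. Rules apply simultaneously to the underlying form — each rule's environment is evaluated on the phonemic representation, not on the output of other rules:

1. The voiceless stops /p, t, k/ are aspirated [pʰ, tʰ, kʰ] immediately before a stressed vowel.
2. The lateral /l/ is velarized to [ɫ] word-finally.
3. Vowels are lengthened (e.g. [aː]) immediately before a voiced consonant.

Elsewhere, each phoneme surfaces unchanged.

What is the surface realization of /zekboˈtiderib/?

[zekboˈtʰiːdeːriːb]

/z/ (word-initial): no rule targets it → [z].
/e/ (between /z/ and /k/): rule 3 targets it, but not before a voiced consonant → unchanged [e].
/k/ (between /e/ and /b/): rule 1 targets it, but not immediately before a stressed vowel → unchanged [k].
/b/ (between /k/ and /o/): no rule targets it → [b].
/o/ (between /b/ and /t/) fails the environment for rule 3, so it stays [o].
/t/ — between /o/ and /i/, immediately before a stressed vowel — surfaces as [tʰ] (rule 1).
/i/ — between /t/ and /d/, before a voiced consonant — surfaces as [iː] (rule 3).
/d/ (between /i/ and /e/) is unaffected → [d].
Rule 3 applies to /e/ (between /d/ and /r/: before a voiced consonant) → [eː].
/r/ (between /e/ and /i/) is unaffected → [r].
/i/ — between /r/ and /b/, before a voiced consonant — surfaces as [iː] (rule 3).
/b/ (word-final) is unaffected → [b].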